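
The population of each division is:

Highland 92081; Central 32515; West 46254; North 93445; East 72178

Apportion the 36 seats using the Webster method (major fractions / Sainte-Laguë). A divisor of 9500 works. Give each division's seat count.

With modified divisor 9500: modified quotas Highland 9.693, Central 3.423, West 4.869, North 9.836, East 7.598.
Rounding to the nearest integer: Highland 10, Central 3, West 5, North 10, East 8 (total 36).

Highland 10; Central 3; West 5; North 10; East 8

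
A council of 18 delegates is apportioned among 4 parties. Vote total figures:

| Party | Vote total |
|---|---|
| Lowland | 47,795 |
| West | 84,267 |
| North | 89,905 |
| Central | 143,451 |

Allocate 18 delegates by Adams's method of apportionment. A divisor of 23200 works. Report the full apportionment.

With modified divisor 23200: modified quotas Lowland 2.060, West 3.632, North 3.875, Central 6.183.
Rounding up: Lowland 3, West 4, North 4, Central 7 (total 18).

Lowland: 3, West: 4, North: 4, Central: 7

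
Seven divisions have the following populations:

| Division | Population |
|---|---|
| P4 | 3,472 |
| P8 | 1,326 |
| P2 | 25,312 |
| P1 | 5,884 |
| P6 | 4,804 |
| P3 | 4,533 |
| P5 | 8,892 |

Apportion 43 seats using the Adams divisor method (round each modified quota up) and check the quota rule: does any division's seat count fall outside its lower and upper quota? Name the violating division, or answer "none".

Standard quotas: P4 2.753, P8 1.052, P2 20.073, P1 4.666, P6 3.810, P3 3.595, P5 7.052.
Adams allocation: P4 3, P8 1, P2 19, P1 5, P6 4, P3 4, P5 7.
P2 has quota 20.073 (lower 20, upper 21) but receives 19 — outside the quota interval.

P2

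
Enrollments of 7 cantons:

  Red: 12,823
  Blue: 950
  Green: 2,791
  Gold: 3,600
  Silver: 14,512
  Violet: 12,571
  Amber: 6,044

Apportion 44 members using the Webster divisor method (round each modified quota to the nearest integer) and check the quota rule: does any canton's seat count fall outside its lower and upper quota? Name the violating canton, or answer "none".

none

Standard quotas: Red 10.587, Blue 0.784, Green 2.304, Gold 2.972, Silver 11.982, Violet 10.379, Amber 4.990.
Webster allocation: Red 11, Blue 1, Green 2, Gold 3, Silver 12, Violet 10, Amber 5.
Every allocation lies between the lower and upper quota.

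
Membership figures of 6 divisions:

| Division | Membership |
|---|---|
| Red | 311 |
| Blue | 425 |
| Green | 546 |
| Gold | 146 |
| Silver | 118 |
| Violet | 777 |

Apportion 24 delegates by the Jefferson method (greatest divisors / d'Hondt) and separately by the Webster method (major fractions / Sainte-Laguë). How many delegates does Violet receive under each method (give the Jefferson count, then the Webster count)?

9 and 8

Jefferson: Red 3, Blue 4, Green 6, Gold 1, Silver 1, Violet 9.
Webster: Red 3, Blue 4, Green 6, Gold 2, Silver 1, Violet 8.
Violet gets 9 under Jefferson and 8 under Webster.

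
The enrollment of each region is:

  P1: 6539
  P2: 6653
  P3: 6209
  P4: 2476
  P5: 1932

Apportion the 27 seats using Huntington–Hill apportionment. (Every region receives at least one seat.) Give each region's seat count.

With divisor 881: modified quotas P1 7.422, P2 7.552, P3 7.048, P4 2.810, P5 2.193.
Geometric-mean thresholds: P1 √(7·8)=7.483, P2 √(7·8)=7.483, P3 √(7·8)=7.483, P4 √(2·3)=2.449, P5 √(2·3)=2.449.
Each quota rounded against its threshold gives P1 7, P2 8, P3 7, P4 3, P5 2 (total 27).

P1=7, P2=8, P3=7, P4=3, P5=2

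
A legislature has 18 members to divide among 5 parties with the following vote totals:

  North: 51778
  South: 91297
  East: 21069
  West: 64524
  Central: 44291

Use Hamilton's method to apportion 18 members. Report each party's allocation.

Total 272959; standard divisor 272959/18 ≈ 15164.389.
Standard quotas: North 3.4144, South 6.0205, East 1.3894, West 4.2550, Central 2.9207.
Lower quotas: North 3, South 6, East 1, West 4, Central 2 (sum 16, leaving 2 seats).
Remainders in descending order: Central 0.9207, North 0.4144, East 0.3894, West 0.2550, South 0.0205.
Largest remainders: Central, North receive the extra seats.

North 4; South 6; East 1; West 4; Central 3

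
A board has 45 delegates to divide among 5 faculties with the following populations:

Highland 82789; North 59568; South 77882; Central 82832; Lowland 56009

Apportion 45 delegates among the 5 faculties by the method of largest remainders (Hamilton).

The standard divisor is 359080/45 ≈ 7979.556.
Standard quotas: Highland 10.3751, North 7.4651, South 9.7602, Central 10.3805, Lowland 7.0191.
Lower quotas: Highland 10, North 7, South 9, Central 10, Lowland 7 (sum 43, leaving 2 seats).
Remainders in descending order: South 0.7602, North 0.4651, Central 0.3805, Highland 0.3751, Lowland 0.0191.
The surplus seats go to South, North.

Highland 10, North 8, South 10, Central 10, Lowland 7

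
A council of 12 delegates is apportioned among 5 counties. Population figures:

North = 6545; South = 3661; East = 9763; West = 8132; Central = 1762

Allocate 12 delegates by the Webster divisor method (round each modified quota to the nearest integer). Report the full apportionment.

Standard divisor 29863/12 ≈ 2488.583; standard quotas: North 2.630, South 1.471, East 3.923, West 3.268, Central 0.708.
Rounding to the nearest integer gives North 3, South 1, East 4, West 3, Central 1 — total 12, matching the house size, so no adjustment is needed.

North 3, South 1, East 4, West 3, Central 1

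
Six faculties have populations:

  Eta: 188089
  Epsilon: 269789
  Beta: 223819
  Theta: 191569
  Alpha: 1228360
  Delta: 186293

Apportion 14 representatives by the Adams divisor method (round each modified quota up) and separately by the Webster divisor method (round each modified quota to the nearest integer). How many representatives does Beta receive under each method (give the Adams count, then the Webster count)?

2 and 1

Adams: Eta 1, Epsilon 2, Beta 2, Theta 1, Alpha 7, Delta 1.
Webster: Eta 1, Epsilon 2, Beta 1, Theta 1, Alpha 8, Delta 1.
Beta gets 2 under Adams and 1 under Webster.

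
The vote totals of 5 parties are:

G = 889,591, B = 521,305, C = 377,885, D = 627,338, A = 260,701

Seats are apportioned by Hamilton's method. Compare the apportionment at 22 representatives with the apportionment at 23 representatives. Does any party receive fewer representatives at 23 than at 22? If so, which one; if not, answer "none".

none

At 22 seats: G 8, B 4, C 3, D 5, A 2.
At 23 seats: G 8, B 5, C 3, D 5, A 2.
No party's allocation decreased.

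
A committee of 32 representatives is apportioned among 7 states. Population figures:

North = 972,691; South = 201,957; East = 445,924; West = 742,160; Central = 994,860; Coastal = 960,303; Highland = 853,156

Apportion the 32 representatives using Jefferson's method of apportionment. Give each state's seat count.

Standard divisor 5171051/32 ≈ 161595.344; standard quotas: North 6.019, South 1.250, East 2.760, West 4.593, Central 6.156, Coastal 5.943, Highland 5.280.
Rounding down gives 6, 1, 2, 4, 6, 5, 5 = 29 seats, so the divisor must be adjusted.
With modified divisor 145300: modified quotas North 6.694, South 1.390, East 3.069, West 5.108, Central 6.847, Coastal 6.609, Highland 5.872.
Rounding down: North 6, South 1, East 3, West 5, Central 6, Coastal 6, Highland 5 (total 32).

North=6, South=1, East=3, West=5, Central=6, Coastal=6, Highland=5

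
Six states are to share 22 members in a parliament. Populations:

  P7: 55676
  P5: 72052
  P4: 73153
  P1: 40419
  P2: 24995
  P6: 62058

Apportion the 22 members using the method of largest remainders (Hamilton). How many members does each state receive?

The standard divisor is 328353/22 ≈ 14925.136.
Standard quotas: P7 3.7304, P5 4.8276, P4 4.9013, P1 2.7081, P2 1.6747, P6 4.1580.
Lower quotas: P7 3, P5 4, P4 4, P1 2, P2 1, P6 4 (sum 18, leaving 4 seats).
Remainders in descending order: P4 0.9013, P5 0.8276, P7 0.7304, P1 0.7081, P2 0.6747, P6 0.1580.
The surplus seats go to P4, P5, P7, P1.

P7 4; P5 5; P4 5; P1 3; P2 1; P6 4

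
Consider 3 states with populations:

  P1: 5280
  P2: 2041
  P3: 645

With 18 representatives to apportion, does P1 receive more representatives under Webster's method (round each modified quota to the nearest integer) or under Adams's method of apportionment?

Webster

Webster: P1 12, P2 5, P3 1.
Adams: P1 11, P2 5, P3 2.
P1 gets 12 under Webster and 11 under Adams.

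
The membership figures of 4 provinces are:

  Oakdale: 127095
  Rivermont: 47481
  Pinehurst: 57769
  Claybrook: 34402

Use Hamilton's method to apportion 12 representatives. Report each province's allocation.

Oakdale 6, Rivermont 2, Pinehurst 3, Claybrook 1

Standard divisor: 266747 ÷ 12 ≈ 22228.917.
Standard quotas: Oakdale 5.7176, Rivermont 2.1360, Pinehurst 2.5988, Claybrook 1.5476.
Lower quotas: Oakdale 5, Rivermont 2, Pinehurst 2, Claybrook 1 (sum 10, leaving 2 seats).
Remainders in descending order: Oakdale 0.7176, Pinehurst 0.5988, Claybrook 0.5476, Rivermont 0.1360.
Largest remainders: Oakdale, Pinehurst receive the extra seats.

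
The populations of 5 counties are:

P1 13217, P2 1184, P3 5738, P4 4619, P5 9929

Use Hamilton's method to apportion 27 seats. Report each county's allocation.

P1 10, P2 1, P3 4, P4 4, P5 8

Total 34687; standard divisor 34687/27 ≈ 1284.704.
Standard quotas: P1 10.2880, P2 0.9216, P3 4.4664, P4 3.5954, P5 7.7286.
Lower quotas: P1 10, P2 0, P3 4, P4 3, P5 7 (sum 24, leaving 3 seats).
Remainders in descending order: P2 0.9216, P5 0.7286, P4 0.5954, P3 0.4664, P1 0.2880.
The surplus seats go to P2, P5, P4.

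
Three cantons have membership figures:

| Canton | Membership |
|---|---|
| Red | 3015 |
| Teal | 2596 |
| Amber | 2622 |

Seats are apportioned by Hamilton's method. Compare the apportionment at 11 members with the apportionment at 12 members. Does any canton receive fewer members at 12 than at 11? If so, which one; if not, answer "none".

none

At 11 seats: Red 4, Teal 3, Amber 4.
At 12 seats: Red 4, Teal 4, Amber 4.
No canton's allocation decreased.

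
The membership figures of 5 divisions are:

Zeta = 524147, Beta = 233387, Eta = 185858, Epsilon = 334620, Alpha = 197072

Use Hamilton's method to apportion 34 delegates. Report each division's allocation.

Zeta=12, Beta=5, Eta=4, Epsilon=8, Alpha=5

Total 1475084; standard divisor 1475084/34 ≈ 43384.824.
Standard quotas: Zeta 12.0813, Beta 5.3795, Eta 4.2839, Epsilon 7.7128, Alpha 4.5424.
Lower quotas: Zeta 12, Beta 5, Eta 4, Epsilon 7, Alpha 4 (sum 32, leaving 2 seats).
Remainders in descending order: Epsilon 0.7128, Alpha 0.5424, Beta 0.3795, Eta 0.2839, Zeta 0.0813.
The surplus seats go to Epsilon, Alpha.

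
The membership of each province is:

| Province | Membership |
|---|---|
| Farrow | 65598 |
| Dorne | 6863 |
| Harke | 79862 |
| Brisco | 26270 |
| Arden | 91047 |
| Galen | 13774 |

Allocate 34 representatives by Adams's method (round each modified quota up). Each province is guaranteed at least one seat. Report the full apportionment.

Standard divisor 283414/34 ≈ 8335.706; standard quotas: Farrow 7.870, Dorne 0.823, Harke 9.581, Brisco 3.152, Arden 10.923, Galen 1.652.
Rounding up gives 8, 1, 10, 4, 11, 2 = 36 seats, so the divisor must be adjusted.
With modified divisor 9000: modified quotas Farrow 7.289, Dorne 0.763, Harke 8.874, Brisco 2.919, Arden 10.116, Galen 1.530.
Rounding up: Farrow 8, Dorne 1, Harke 9, Brisco 3, Arden 11, Galen 2 (total 34).

Farrow=8, Dorne=1, Harke=9, Brisco=3, Arden=11, Galen=2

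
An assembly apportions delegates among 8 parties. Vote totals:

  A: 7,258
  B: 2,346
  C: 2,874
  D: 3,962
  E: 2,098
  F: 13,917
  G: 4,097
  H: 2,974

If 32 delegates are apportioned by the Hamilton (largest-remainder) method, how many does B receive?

Standard divisor: 39526 ÷ 32 ≈ 1235.188.
Standard quotas: A 5.8760, B 1.8993, C 2.3268, D 3.2076, E 1.6985, F 11.2671, G 3.3169, H 2.4077.
Lower quotas: A 5, B 1, C 2, D 3, E 1, F 11, G 3, H 2 (sum 28, leaving 4 seats).
Remainders in descending order: B 0.8993, A 0.8760, E 0.6985, H 0.4077, C 0.3268, G 0.3169, F 0.2671, D 0.2076.
The surplus seats go to B, A, E, H.
B receives 2.

2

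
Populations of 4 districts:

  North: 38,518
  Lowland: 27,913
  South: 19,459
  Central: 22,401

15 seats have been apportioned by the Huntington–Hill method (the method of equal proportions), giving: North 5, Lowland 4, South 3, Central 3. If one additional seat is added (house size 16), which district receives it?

Priority for the next seat is population ÷ (√(s·(s+1))).
Priorities: North 7032.392, Lowland 6241.537, South 5617.329, Central 6466.612.
Highest priority: North.

North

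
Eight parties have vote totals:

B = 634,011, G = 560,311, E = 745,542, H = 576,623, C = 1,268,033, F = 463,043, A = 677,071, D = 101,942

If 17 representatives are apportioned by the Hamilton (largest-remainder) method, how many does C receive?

4

Standard divisor: 5026576 ÷ 17 ≈ 295680.941.
Standard quotas: B 2.1442, G 1.8950, E 2.5214, H 1.9502, C 4.2885, F 1.5660, A 2.2899, D 0.3448.
Lower quotas: B 2, G 1, E 2, H 1, C 4, F 1, A 2, D 0 (sum 13, leaving 4 seats).
Remainders in descending order: H 0.9502, G 0.8950, F 0.5660, E 0.5214, D 0.3448, A 0.2899, C 0.2885, B 0.1442.
The surplus seats go to H, G, F, E.
C receives 4.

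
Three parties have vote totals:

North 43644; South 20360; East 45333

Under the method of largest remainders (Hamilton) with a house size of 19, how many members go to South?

The standard divisor is 109337/19 ≈ 5754.579.
Standard quotas: North 7.5842, South 3.5381, East 7.8777.
Lower quotas: North 7, South 3, East 7 (sum 17, leaving 2 seats).
Remainders in descending order: East 0.8777, North 0.5842, South 0.5381.
The surplus seats go to East, North.
South receives 3.

3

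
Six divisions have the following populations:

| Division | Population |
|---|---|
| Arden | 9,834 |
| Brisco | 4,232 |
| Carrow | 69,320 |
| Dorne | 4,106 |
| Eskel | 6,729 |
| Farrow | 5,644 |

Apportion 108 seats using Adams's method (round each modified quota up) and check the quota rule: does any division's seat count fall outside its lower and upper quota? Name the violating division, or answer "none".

Carrow

Standard quotas: Arden 10.635, Brisco 4.577, Carrow 74.967, Dorne 4.440, Eskel 7.277, Farrow 6.104.
Adams allocation: Arden 11, Brisco 5, Carrow 73, Dorne 5, Eskel 8, Farrow 6.
Carrow has quota 74.967 (lower 74, upper 75) but receives 73 — outside the quota interval.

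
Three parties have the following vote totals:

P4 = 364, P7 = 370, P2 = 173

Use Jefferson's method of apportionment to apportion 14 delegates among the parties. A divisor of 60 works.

With modified divisor 60: modified quotas P4 6.067, P7 6.167, P2 2.883.
Rounding down: P4 6, P7 6, P2 2 (total 14).

P4 6, P7 6, P2 2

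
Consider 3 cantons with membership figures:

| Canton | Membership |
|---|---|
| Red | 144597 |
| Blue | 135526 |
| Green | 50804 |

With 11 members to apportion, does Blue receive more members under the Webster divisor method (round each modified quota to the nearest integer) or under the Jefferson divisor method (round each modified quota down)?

Webster: Red 5, Blue 4, Green 2.
Jefferson: Red 5, Blue 5, Green 1.
Blue gets 4 under Webster and 5 under Jefferson.

Jefferson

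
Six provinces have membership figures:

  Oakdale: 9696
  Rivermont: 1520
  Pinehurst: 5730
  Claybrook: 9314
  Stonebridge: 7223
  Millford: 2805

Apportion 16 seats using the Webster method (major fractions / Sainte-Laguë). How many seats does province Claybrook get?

Standard divisor 36288/16 ≈ 2268; standard quotas: Oakdale 4.275, Rivermont 0.670, Pinehurst 2.526, Claybrook 4.107, Stonebridge 3.185, Millford 1.237.
Rounding to the nearest integer gives Oakdale 4, Rivermont 1, Pinehurst 3, Claybrook 4, Stonebridge 3, Millford 1 — total 16, matching the house size, so no adjustment is needed.
Claybrook receives 4.

4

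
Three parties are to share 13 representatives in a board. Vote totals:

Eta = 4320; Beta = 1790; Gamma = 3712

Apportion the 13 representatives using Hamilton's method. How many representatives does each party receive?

The standard divisor is 9822/13 ≈ 755.538.
Standard quotas: Eta 5.718, Beta 2.369, Gamma 4.913.
Lower quotas: Eta 5, Beta 2, Gamma 4 (sum 11, leaving 2 seats).
Remainders in descending order: Gamma 0.913, Eta 0.718, Beta 0.369.
Largest remainders: Gamma, Eta receive the extra seats.

Eta 6; Beta 2; Gamma 5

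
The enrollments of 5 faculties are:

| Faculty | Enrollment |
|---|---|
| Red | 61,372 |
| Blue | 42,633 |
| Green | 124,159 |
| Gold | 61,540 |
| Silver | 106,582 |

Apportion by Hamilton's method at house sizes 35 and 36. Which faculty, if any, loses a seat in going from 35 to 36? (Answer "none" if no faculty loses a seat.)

At 35 seats: Red 5, Blue 4, Green 11, Gold 6, Silver 9.
At 36 seats: Red 5, Blue 4, Green 11, Gold 6, Silver 10.
No faculty's allocation decreased.

none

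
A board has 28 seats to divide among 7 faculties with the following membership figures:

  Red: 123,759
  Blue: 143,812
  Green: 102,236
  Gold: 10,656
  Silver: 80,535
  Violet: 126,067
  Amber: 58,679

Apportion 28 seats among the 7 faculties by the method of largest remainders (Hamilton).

Standard divisor: 645744 ÷ 28 ≈ 23062.286.
Standard quotas: Red 5.3663, Blue 6.2358, Green 4.4330, Gold 0.4621, Silver 3.4921, Violet 5.4664, Amber 2.5444.
Lower quotas: Red 5, Blue 6, Green 4, Gold 0, Silver 3, Violet 5, Amber 2 (sum 25, leaving 3 seats).
Remainders in descending order: Amber 0.5444, Silver 0.4921, Violet 0.4664, Gold 0.4621, Green 0.4330, Red 0.3663, Blue 0.2358.
The surplus seats go to Amber, Silver, Violet.

Red 5, Blue 6, Green 4, Gold 0, Silver 4, Violet 6, Amber 3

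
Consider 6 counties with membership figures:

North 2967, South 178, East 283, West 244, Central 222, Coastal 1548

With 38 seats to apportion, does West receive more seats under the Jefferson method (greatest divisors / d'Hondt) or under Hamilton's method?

Hamilton

Jefferson: North 22, South 1, East 2, West 1, Central 1, Coastal 11.
Hamilton: North 21, South 1, East 2, West 2, Central 1, Coastal 11.
West gets 1 under Jefferson and 2 under Hamilton.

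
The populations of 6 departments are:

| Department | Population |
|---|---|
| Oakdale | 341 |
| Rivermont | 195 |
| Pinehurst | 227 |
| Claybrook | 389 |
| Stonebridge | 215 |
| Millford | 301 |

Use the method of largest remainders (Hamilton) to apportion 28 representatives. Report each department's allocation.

Oakdale=6; Rivermont=3; Pinehurst=4; Claybrook=6; Stonebridge=4; Millford=5

Standard divisor: 1668 ÷ 28 ≈ 59.571.
Standard quotas: Oakdale 5.724, Rivermont 3.273, Pinehurst 3.811, Claybrook 6.530, Stonebridge 3.609, Millford 5.053.
Lower quotas: Oakdale 5, Rivermont 3, Pinehurst 3, Claybrook 6, Stonebridge 3, Millford 5 (sum 25, leaving 3 seats).
Remainders in descending order: Pinehurst 0.811, Oakdale 0.724, Stonebridge 0.609, Claybrook 0.530, Rivermont 0.273, Millford 0.053.
The surplus seats go to Pinehurst, Oakdale, Stonebridge.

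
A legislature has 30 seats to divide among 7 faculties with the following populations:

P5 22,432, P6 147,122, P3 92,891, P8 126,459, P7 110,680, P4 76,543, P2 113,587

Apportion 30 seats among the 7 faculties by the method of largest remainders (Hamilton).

Total 689714; standard divisor 689714/30 ≈ 22990.467.
Standard quotas: P5 0.9757, P6 6.3993, P3 4.0404, P8 5.5005, P7 4.8142, P4 3.3293, P2 4.9406.
Lower quotas: P5 0, P6 6, P3 4, P8 5, P7 4, P4 3, P2 4 (sum 26, leaving 4 seats).
Remainders in descending order: P5 0.9757, P2 0.9406, P7 0.8142, P8 0.5005, P6 0.3993, P4 0.3293, P3 0.0404.
The surplus seats go to P5, P2, P7, P8.

P5 1; P6 6; P3 4; P8 6; P7 5; P4 3; P2 5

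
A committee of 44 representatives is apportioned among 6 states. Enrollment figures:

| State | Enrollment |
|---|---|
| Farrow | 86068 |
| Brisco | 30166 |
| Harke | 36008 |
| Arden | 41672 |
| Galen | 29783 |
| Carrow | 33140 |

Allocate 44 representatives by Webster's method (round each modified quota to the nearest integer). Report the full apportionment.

Standard divisor 256837/44 ≈ 5837.205; standard quotas: Farrow 14.745, Brisco 5.168, Harke 6.169, Arden 7.139, Galen 5.102, Carrow 5.677.
Rounding to the nearest integer gives Farrow 15, Brisco 5, Harke 6, Arden 7, Galen 5, Carrow 6 — total 44, matching the house size, so no adjustment is needed.

Farrow: 15; Brisco: 5; Harke: 6; Arden: 7; Galen: 5; Carrow: 6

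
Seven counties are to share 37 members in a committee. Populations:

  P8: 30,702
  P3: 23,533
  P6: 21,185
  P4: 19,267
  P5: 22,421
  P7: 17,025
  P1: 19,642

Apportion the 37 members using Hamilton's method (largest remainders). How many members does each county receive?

Standard divisor: 153775 ÷ 37 ≈ 4156.081.
Standard quotas: P8 7.3872, P3 5.6623, P6 5.0974, P4 4.6359, P5 5.3947, P7 4.0964, P1 4.7261.
Lower quotas: P8 7, P3 5, P6 5, P4 4, P5 5, P7 4, P1 4 (sum 34, leaving 3 seats).
Remainders in descending order: P1 0.7261, P3 0.6623, P4 0.6359, P5 0.3947, P8 0.3872, P6 0.0974, P7 0.0964.
The surplus seats go to P1, P3, P4.

P8=7, P3=6, P6=5, P4=5, P5=5, P7=4, P1=5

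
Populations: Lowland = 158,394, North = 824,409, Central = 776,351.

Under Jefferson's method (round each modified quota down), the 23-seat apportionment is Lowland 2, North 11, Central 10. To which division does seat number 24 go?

Priority for the next seat is population ÷ (current seats + 1).
Priorities: Lowland 52798.000, North 68700.750, Central 70577.364.
Highest priority: Central.

Central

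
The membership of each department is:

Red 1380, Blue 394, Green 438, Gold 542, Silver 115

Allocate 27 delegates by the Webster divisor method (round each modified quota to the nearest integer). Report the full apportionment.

Red=13, Blue=4, Green=4, Gold=5, Silver=1

Standard divisor 2869/27 ≈ 106.259; standard quotas: Red 12.987, Blue 3.708, Green 4.122, Gold 5.101, Silver 1.082.
Rounding to the nearest integer gives Red 13, Blue 4, Green 4, Gold 5, Silver 1 — total 27, matching the house size, so no adjustment is needed.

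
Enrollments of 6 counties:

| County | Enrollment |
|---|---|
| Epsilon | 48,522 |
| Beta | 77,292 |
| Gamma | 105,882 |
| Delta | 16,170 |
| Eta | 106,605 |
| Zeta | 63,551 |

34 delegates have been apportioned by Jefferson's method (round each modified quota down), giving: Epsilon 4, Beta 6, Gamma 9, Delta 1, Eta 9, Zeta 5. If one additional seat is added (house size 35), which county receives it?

Priority for the next seat is population ÷ (current seats + 1).
Priorities: Epsilon 9704.400, Beta 11041.714, Gamma 10588.200, Delta 8085.000, Eta 10660.500, Zeta 10591.833.
Highest priority: Beta.

Beta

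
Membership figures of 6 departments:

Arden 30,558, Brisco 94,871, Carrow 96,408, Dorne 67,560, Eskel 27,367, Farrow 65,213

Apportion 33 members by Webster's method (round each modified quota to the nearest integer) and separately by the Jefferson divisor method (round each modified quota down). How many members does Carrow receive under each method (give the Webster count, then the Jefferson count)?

8 and 9

Webster: Arden 3, Brisco 8, Carrow 8, Dorne 6, Eskel 2, Farrow 6.
Jefferson: Arden 2, Brisco 8, Carrow 9, Dorne 6, Eskel 2, Farrow 6.
Carrow gets 8 under Webster and 9 under Jefferson.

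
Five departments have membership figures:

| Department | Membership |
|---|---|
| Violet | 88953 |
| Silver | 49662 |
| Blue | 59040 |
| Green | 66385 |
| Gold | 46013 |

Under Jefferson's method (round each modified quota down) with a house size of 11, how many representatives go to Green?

2

Standard divisor 310053/11 ≈ 28186.636; standard quotas: Violet 3.156, Silver 1.762, Blue 2.095, Green 2.355, Gold 1.632.
Rounding down gives 3, 1, 2, 2, 1 = 9 seats, so the divisor must be adjusted.
With modified divisor 22600: modified quotas Violet 3.936, Silver 2.197, Blue 2.612, Green 2.937, Gold 2.036.
Rounding down: Violet 3, Silver 2, Blue 2, Green 2, Gold 2 (total 11).
Green receives 2.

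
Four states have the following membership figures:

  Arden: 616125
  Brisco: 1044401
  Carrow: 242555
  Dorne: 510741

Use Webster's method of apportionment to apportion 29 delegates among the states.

Standard divisor 2413822/29 ≈ 83235.241; standard quotas: Arden 7.402, Brisco 12.548, Carrow 2.914, Dorne 6.136.
Rounding to the nearest integer gives Arden 7, Brisco 13, Carrow 3, Dorne 6 — total 29, matching the house size, so no adjustment is needed.

Arden=7; Brisco=13; Carrow=3; Dorne=6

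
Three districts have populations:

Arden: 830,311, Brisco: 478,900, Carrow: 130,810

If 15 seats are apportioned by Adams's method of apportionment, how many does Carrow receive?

Standard divisor 1440021/15 ≈ 96001.4; standard quotas: Arden 8.649, Brisco 4.988, Carrow 1.363.
Rounding up gives 9, 5, 2 = 16 seats, so the divisor must be adjusted.
With modified divisor 111200: modified quotas Arden 7.467, Brisco 4.307, Carrow 1.176.
Rounding up: Arden 8, Brisco 5, Carrow 2 (total 15).
Carrow receives 2.

2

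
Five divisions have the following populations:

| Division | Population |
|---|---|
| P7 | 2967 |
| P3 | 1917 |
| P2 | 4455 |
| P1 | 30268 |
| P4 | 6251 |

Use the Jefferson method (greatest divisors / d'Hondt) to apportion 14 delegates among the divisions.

P7 1; P3 0; P2 1; P1 10; P4 2

Standard divisor 45858/14 ≈ 3275.571; standard quotas: P7 0.906, P3 0.585, P2 1.360, P1 9.241, P4 1.908.
Rounding down gives 0, 0, 1, 9, 1 = 11 seats, so the divisor must be adjusted.
With modified divisor 2900: modified quotas P7 1.023, P3 0.661, P2 1.536, P1 10.437, P4 2.156.
Rounding down: P7 1, P3 0, P2 1, P1 10, P4 2 (total 14).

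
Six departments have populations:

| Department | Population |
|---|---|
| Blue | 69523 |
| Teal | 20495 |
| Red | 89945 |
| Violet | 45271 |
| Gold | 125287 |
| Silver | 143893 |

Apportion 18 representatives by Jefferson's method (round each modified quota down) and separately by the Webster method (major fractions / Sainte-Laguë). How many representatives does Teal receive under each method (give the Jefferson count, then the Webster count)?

0 and 1

Jefferson: Blue 3, Teal 0, Red 3, Violet 1, Gold 5, Silver 6.
Webster: Blue 2, Teal 1, Red 3, Violet 2, Gold 5, Silver 5.
Teal gets 0 under Jefferson and 1 under Webster.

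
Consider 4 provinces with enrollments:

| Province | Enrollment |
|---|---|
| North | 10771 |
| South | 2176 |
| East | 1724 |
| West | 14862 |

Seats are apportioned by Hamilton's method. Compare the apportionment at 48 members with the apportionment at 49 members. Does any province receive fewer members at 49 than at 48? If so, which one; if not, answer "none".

At 48 seats: North 17, South 4, East 3, West 24.
At 49 seats: North 18, South 3, East 3, West 25.
South drops from 4 to 3.

South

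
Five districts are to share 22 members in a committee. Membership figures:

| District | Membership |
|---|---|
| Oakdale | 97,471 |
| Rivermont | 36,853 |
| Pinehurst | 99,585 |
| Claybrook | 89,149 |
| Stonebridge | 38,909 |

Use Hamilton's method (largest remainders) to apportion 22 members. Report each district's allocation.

Total 361967; standard divisor 361967/22 ≈ 16453.045.
Standard quotas: Oakdale 5.9242, Rivermont 2.2399, Pinehurst 6.0527, Claybrook 5.4184, Stonebridge 2.3649.
Lower quotas: Oakdale 5, Rivermont 2, Pinehurst 6, Claybrook 5, Stonebridge 2 (sum 20, leaving 2 seats).
Remainders in descending order: Oakdale 0.9242, Claybrook 0.4184, Stonebridge 0.3649, Rivermont 0.2399, Pinehurst 0.0527.
Largest remainders: Oakdale, Claybrook receive the extra seats.

Oakdale=6, Rivermont=2, Pinehurst=6, Claybrook=6, Stonebridge=2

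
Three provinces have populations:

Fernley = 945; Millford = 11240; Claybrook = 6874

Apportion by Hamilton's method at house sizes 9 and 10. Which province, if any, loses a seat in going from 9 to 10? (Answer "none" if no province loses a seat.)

At 9 seats: Fernley 1, Millford 5, Claybrook 3.
At 10 seats: Fernley 0, Millford 6, Claybrook 4.
Fernley drops from 1 to 0.

Fernley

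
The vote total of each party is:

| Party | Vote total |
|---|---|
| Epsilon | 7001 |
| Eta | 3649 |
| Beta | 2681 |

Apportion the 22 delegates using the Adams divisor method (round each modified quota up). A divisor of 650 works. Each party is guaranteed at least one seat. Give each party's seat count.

Epsilon=11, Eta=6, Beta=5

With modified divisor 650: modified quotas Epsilon 10.771, Eta 5.614, Beta 4.125.
Rounding up: Epsilon 11, Eta 6, Beta 5 (total 22).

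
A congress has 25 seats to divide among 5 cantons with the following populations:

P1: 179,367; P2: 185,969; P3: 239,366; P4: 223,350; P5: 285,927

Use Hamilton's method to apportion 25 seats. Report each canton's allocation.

Total 1113979; standard divisor 1113979/25 ≈ 44559.16.
Standard quotas: P1 4.0254, P2 4.1735, P3 5.3719, P4 5.0124, P5 6.4168.
Lower quotas: P1 4, P2 4, P3 5, P4 5, P5 6 (sum 24, leaving 1 seat).
Remainders in descending order: P5 0.4168, P3 0.3719, P2 0.1735, P1 0.0254, P4 0.0124.
The surplus seat goes to P5.

P1 4; P2 4; P3 5; P4 5; P5 7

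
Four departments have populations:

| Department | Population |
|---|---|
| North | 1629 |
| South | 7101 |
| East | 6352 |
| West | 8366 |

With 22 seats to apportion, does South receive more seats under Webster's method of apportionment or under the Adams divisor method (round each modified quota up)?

Webster: North 1, South 7, East 6, West 8.
Adams: North 2, South 6, East 6, West 8.
South gets 7 under Webster and 6 under Adams.

Webster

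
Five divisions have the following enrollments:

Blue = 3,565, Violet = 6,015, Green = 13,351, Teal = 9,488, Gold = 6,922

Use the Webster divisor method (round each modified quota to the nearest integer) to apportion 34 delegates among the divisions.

Blue: 3, Violet: 5, Green: 12, Teal: 8, Gold: 6

Standard divisor 39341/34 ≈ 1157.088; standard quotas: Blue 3.081, Violet 5.198, Green 11.538, Teal 8.200, Gold 5.982.
Rounding to the nearest integer gives Blue 3, Violet 5, Green 12, Teal 8, Gold 6 — total 34, matching the house size, so no adjustment is needed.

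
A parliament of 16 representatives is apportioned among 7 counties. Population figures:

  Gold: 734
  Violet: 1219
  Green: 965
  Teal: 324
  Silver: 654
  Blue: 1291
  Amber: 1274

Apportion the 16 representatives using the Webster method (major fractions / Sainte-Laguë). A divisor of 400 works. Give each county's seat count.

With modified divisor 400: modified quotas Gold 1.835, Violet 3.047, Green 2.413, Teal 0.810, Silver 1.635, Blue 3.228, Amber 3.185.
Rounding to the nearest integer: Gold 2, Violet 3, Green 2, Teal 1, Silver 2, Blue 3, Amber 3 (total 16).

Gold 2, Violet 3, Green 2, Teal 1, Silver 2, Blue 3, Amber 3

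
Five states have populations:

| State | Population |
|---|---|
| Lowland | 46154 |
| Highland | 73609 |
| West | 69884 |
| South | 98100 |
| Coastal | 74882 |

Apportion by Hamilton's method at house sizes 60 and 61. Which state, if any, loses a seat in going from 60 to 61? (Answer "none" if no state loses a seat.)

none

At 60 seats: Lowland 8, Highland 12, West 12, South 16, Coastal 12.
At 61 seats: Lowland 8, Highland 12, West 12, South 16, Coastal 13.
No state's allocation decreased.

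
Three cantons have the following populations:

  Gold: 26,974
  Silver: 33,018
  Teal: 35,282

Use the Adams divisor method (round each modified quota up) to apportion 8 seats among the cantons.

Gold=2; Silver=3; Teal=3

Standard divisor 95274/8 ≈ 11909.25; standard quotas: Gold 2.265, Silver 2.772, Teal 2.963.
Rounding up gives 3, 3, 3 = 9 seats, so the divisor must be adjusted.
With modified divisor 15000: modified quotas Gold 1.798, Silver 2.201, Teal 2.352.
Rounding up: Gold 2, Silver 3, Teal 3 (total 8).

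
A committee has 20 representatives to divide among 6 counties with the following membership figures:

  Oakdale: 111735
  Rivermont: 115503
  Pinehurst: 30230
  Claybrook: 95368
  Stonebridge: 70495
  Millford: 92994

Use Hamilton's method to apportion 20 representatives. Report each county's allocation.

The standard divisor is 516325/20 ≈ 25816.25.
Standard quotas: Oakdale 4.3281, Rivermont 4.4740, Pinehurst 1.1710, Claybrook 3.6941, Stonebridge 2.7306, Millford 3.6021.
Lower quotas: Oakdale 4, Rivermont 4, Pinehurst 1, Claybrook 3, Stonebridge 2, Millford 3 (sum 17, leaving 3 seats).
Remainders in descending order: Stonebridge 0.7306, Claybrook 0.6941, Millford 0.6021, Rivermont 0.4740, Oakdale 0.3281, Pinehurst 0.1710.
Largest remainders: Stonebridge, Claybrook, Millford receive the extra seats.

Oakdale: 4, Rivermont: 4, Pinehurst: 1, Claybrook: 4, Stonebridge: 3, Millford: 4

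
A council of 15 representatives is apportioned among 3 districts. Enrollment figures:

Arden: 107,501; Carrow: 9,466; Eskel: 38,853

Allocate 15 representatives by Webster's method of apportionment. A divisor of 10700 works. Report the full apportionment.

With modified divisor 10700: modified quotas Arden 10.047, Carrow 0.885, Eskel 3.631.
Rounding to the nearest integer: Arden 10, Carrow 1, Eskel 4 (total 15).

Arden 10, Carrow 1, Eskel 4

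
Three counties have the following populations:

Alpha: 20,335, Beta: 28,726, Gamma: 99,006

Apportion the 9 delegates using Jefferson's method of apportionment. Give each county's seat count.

Standard divisor 148067/9 ≈ 16451.889; standard quotas: Alpha 1.236, Beta 1.746, Gamma 6.018.
Rounding down gives 1, 1, 6 = 8 seats, so the divisor must be adjusted.
With modified divisor 14209.5: modified quotas Alpha 1.431, Beta 2.022, Gamma 6.968.
Rounding down: Alpha 1, Beta 2, Gamma 6 (total 9).

Alpha: 1, Beta: 2, Gamma: 6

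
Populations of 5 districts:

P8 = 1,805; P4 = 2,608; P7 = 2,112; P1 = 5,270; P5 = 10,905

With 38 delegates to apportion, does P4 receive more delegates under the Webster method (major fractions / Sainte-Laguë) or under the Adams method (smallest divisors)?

Webster: P8 3, P4 4, P7 4, P1 9, P5 18.
Adams: P8 3, P4 5, P7 4, P1 9, P5 17.
P4 gets 4 under Webster and 5 under Adams.

Adams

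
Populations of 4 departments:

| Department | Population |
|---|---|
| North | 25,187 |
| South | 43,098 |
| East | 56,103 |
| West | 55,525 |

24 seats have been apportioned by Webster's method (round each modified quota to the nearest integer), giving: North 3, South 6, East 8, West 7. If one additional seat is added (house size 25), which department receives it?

Priority for the next seat is population ÷ (current seats + 0.5).
Priorities: North 7196.286, South 6630.462, East 6600.353, West 7403.333.
Highest priority: West.

West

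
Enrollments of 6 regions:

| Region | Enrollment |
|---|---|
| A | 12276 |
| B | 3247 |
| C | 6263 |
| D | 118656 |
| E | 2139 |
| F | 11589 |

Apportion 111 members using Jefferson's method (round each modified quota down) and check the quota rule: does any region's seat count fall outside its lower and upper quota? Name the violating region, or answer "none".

D

Standard quotas: A 8.839, B 2.338, C 4.509, D 85.430, E 1.540, F 8.344.
Jefferson allocation: A 9, B 2, C 4, D 87, E 1, F 8.
D has quota 85.430 (lower 85, upper 86) but receives 87 — outside the quota interval.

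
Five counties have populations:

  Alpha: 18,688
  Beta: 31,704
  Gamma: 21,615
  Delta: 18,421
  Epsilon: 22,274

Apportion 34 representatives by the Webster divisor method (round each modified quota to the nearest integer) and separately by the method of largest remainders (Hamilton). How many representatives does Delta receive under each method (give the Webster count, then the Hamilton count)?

6 and 5

Webster: Alpha 6, Beta 9, Gamma 6, Delta 6, Epsilon 7.
Hamilton: Alpha 6, Beta 10, Gamma 6, Delta 5, Epsilon 7.
Delta gets 6 under Webster and 5 under Hamilton.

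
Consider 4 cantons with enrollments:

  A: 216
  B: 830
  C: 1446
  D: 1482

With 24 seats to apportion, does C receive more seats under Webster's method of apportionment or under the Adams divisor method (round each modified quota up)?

Webster: A 1, B 5, C 9, D 9.
Adams: A 2, B 5, C 8, D 9.
C gets 9 under Webster and 8 under Adams.

Webster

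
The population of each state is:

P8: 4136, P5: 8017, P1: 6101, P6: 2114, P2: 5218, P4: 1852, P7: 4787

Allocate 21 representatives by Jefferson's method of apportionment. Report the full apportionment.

Standard divisor 32225/21 ≈ 1534.524; standard quotas: P8 2.695, P5 5.224, P1 3.976, P6 1.378, P2 3.400, P4 1.207, P7 3.120.
Rounding down gives 2, 5, 3, 1, 3, 1, 3 = 18 seats, so the divisor must be adjusted.
With modified divisor 1320: modified quotas P8 3.133, P5 6.073, P1 4.622, P6 1.602, P2 3.953, P4 1.403, P7 3.627.
Rounding down: P8 3, P5 6, P1 4, P6 1, P2 3, P4 1, P7 3 (total 21).

P8: 3; P5: 6; P1: 4; P6: 1; P2: 3; P4: 1; P7: 3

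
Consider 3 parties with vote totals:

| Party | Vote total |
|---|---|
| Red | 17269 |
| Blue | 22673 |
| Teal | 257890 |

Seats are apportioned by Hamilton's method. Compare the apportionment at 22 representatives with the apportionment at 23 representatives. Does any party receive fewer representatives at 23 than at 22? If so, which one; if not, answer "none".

none

At 22 seats: Red 1, Blue 2, Teal 19.
At 23 seats: Red 1, Blue 2, Teal 20.
No party's allocation decreased.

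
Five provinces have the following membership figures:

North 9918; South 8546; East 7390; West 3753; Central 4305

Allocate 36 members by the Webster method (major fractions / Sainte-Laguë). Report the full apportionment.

North: 10; South: 9; East: 8; West: 4; Central: 5

Standard divisor 33912/36 ≈ 942; standard quotas: North 10.529, South 9.072, East 7.845, West 3.984, Central 4.570.
Rounding to the nearest integer gives 11, 9, 8, 4, 5 = 37 seats, so the divisor must be adjusted.
With modified divisor 950: modified quotas North 10.440, South 8.996, East 7.779, West 3.951, Central 4.532.
Rounding to the nearest integer: North 10, South 9, East 8, West 4, Central 5 (total 36).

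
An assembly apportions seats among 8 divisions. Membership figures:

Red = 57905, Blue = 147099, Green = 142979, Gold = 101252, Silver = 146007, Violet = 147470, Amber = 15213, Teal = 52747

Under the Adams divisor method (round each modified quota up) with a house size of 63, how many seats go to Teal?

Standard divisor 810672/63 ≈ 12867.81; standard quotas: Red 4.500, Blue 11.432, Green 11.111, Gold 7.869, Silver 11.347, Violet 11.460, Amber 1.182, Teal 4.099.
Rounding up gives 5, 12, 12, 8, 12, 12, 2, 5 = 68 seats, so the divisor must be adjusted.
With modified divisor 13900: modified quotas Red 4.166, Blue 10.583, Green 10.286, Gold 7.284, Silver 10.504, Violet 10.609, Amber 1.094, Teal 3.795.
Rounding up: Red 5, Blue 11, Green 11, Gold 8, Silver 11, Violet 11, Amber 2, Teal 4 (total 63).
Teal receives 4.

4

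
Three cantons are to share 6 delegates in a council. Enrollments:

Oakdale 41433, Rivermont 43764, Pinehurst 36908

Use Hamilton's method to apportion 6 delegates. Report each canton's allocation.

Total 122105; standard divisor 122105/6 ≈ 20350.833.
Standard quotas: Oakdale 2.0359, Rivermont 2.1505, Pinehurst 1.8136.
Lower quotas: Oakdale 2, Rivermont 2, Pinehurst 1 (sum 5, leaving 1 seat).
Remainders in descending order: Pinehurst 0.8136, Rivermont 0.1505, Oakdale 0.0359.
Largest remainder: Pinehurst receives the extra seat.

Oakdale: 2; Rivermont: 2; Pinehurst: 2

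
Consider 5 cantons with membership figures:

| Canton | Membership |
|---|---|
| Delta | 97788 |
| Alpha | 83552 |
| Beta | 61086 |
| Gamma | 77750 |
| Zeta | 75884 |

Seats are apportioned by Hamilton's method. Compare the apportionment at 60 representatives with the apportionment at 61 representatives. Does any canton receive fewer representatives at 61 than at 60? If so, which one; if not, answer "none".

none

At 60 seats: Delta 15, Alpha 13, Beta 9, Gamma 12, Zeta 11.
At 61 seats: Delta 15, Alpha 13, Beta 9, Gamma 12, Zeta 12.
No canton's allocation decreased.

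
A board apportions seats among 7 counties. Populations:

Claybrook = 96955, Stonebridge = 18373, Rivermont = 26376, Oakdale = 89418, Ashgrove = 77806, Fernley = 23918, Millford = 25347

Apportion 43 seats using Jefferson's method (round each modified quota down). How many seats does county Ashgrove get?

9

Standard divisor 358193/43 ≈ 8330.07; standard quotas: Claybrook 11.639, Stonebridge 2.206, Rivermont 3.166, Oakdale 10.734, Ashgrove 9.340, Fernley 2.871, Millford 3.043.
Rounding down gives 11, 2, 3, 10, 9, 2, 3 = 40 seats, so the divisor must be adjusted.
With modified divisor 7900: modified quotas Claybrook 12.273, Stonebridge 2.326, Rivermont 3.339, Oakdale 11.319, Ashgrove 9.849, Fernley 3.028, Millford 3.208.
Rounding down: Claybrook 12, Stonebridge 2, Rivermont 3, Oakdale 11, Ashgrove 9, Fernley 3, Millford 3 (total 43).
Ashgrove receives 9.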